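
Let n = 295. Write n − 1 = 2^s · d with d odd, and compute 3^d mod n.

295 − 1 = 294 = 2^1 · 147, so d = 147.
3^1 ≡ 3 (mod 295)
3^2 ≡ 3^2 = 9 ≡ 9 (mod 295)
3^4 ≡ 9^2 = 81 ≡ 81 (mod 295)
3^8 ≡ 81^2 = 6561 ≡ 71 (mod 295)
3^16 ≡ 71^2 = 5041 ≡ 26 (mod 295)
3^32 ≡ 26^2 = 676 ≡ 86 (mod 295)
3^64 ≡ 86^2 = 7396 ≡ 21 (mod 295)
3^128 ≡ 21^2 = 441 ≡ 146 (mod 295)
147 = 128 + 16 + 2 + 1 in binary powers of 2.
So 3^147 ≡ 146 · 26 · 9 · 3 ≡ 127 (mod 295).
Squaring chain: 127; never reaches −1, so base 3 is a Miller–Rabin witness that 295 is composite.

127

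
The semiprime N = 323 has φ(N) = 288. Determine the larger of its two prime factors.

19

φ(n) = (p−1)(q−1) = n − (p+q) + 1, so p + q = 323 − 288 + 1 = 36.
p and q are the roots of t² − 36t + 323 = 0.
Discriminant: 36² − 4·323 = 1296 − 1292 = 4; √4 = 2.
q = (36 − 2)/2 = 17, p = (36 + 2)/2 = 19.
Check: 17 · 19 = 323.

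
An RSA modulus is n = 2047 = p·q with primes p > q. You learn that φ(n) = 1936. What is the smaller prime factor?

φ(n) = (p−1)(q−1) = n − (p+q) + 1, so p + q = 2047 − 1936 + 1 = 112.
p and q are the roots of t² − 112t + 2047 = 0.
Discriminant: 112² − 4·2047 = 12544 − 8188 = 4356; √4356 = 66.
q = (112 − 66)/2 = 23, p = (112 + 66)/2 = 89.
Check: 23 · 89 = 2047.

23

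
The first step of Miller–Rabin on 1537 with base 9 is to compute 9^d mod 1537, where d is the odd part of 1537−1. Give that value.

729

1537 − 1 = 1536 = 2^9 · 3, so d = 3.
9^1 ≡ 9 (mod 1537)
9^2 ≡ 9^2 = 81 ≡ 81 (mod 1537)
3 = 2 + 1 in binary powers of 2.
So 9^3 ≡ 81 · 9 ≡ 729 (mod 1537).
Squaring chain: 729 → 1176 → 1213 → 460 → 1031 → 894 → 1533 → 16 → 256; never reaches −1, so base 9 is a Miller–Rabin witness that 1537 is composite.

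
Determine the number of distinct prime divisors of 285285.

285285 = 3 · 95095
95095 = 5 · 19019
19019 = 7 · 2717
2717 = 11 · 247
247 = 13 · 19
285285 = 3 · 5 · 7 · 11 · 13 · 19, which has 6 distinct prime factors.

6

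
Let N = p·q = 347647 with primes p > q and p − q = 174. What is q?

509

Since p = q + 174, we have 347647 = q(q + 174), so q² + 174q − 347647 = 0.
Discriminant: 174² + 4·347647 = 30276 + 1390588 = 1420864; √1420864 = 1192.
q = (−174 + 1192)/2 = 509, and p = q + 174 = 683.
Check: 509 · 683 = 347647.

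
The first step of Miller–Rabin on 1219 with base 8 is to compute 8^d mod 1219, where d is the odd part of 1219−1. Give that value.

393

1219 − 1 = 1218 = 2^1 · 609, so d = 609.
8^1 ≡ 8 (mod 1219)
8^2 ≡ 8^2 = 64 ≡ 64 (mod 1219)
8^4 ≡ 64^2 = 4096 ≡ 439 (mod 1219)
8^8 ≡ 439^2 = 192721 ≡ 119 (mod 1219)
8^16 ≡ 119^2 = 14161 ≡ 752 (mod 1219)
8^32 ≡ 752^2 = 565504 ≡ 1107 (mod 1219)
8^64 ≡ 1107^2 = 1225449 ≡ 354 (mod 1219)
8^128 ≡ 354^2 = 125316 ≡ 978 (mod 1219)
8^256 ≡ 978^2 = 956484 ≡ 788 (mod 1219)
8^512 ≡ 788^2 = 620944 ≡ 473 (mod 1219)
609 = 512 + 64 + 32 + 1 in binary powers of 2.
So 8^609 ≡ 473 · 354 · 1107 · 8 ≡ 393 (mod 1219).
Squaring chain: 393; never reaches −1, so base 8 is a Miller–Rabin witness that 1219 is composite.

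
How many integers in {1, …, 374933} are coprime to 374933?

Factor: 374933 = 13 · 151 · 191.
φ(374933) = (13−1) · (151−1) · (191−1) = 12 · 150 · 190 = 342000.

342000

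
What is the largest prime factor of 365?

73

365 = 5 · 73
73 is prime.
So 365 = 5 · 73; the largest prime factor is 73.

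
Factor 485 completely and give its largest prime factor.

485 = 5 · 97
97 is prime.
So 485 = 5 · 97; the largest prime factor is 97.

97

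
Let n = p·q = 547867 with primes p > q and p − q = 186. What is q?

Since p = q + 186, we have 547867 = q(q + 186), so q² + 186q − 547867 = 0.
Discriminant: 186² + 4·547867 = 34596 + 2191468 = 2226064; √2226064 = 1492.
q = (−186 + 1492)/2 = 653, and p = q + 186 = 839.
Check: 653 · 839 = 547867.

653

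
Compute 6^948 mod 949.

6^1 ≡ 6 (mod 949)
6^2 ≡ 6^2 = 36 ≡ 36 (mod 949)
6^4 ≡ 36^2 = 1296 ≡ 347 (mod 949)
6^8 ≡ 347^2 = 120409 ≡ 835 (mod 949)
6^16 ≡ 835^2 = 697225 ≡ 659 (mod 949)
6^32 ≡ 659^2 = 434281 ≡ 588 (mod 949)
6^64 ≡ 588^2 = 345744 ≡ 308 (mod 949)
6^128 ≡ 308^2 = 94864 ≡ 913 (mod 949)
6^256 ≡ 913^2 = 833569 ≡ 347 (mod 949)
6^512 ≡ 347^2 = 120409 ≡ 835 (mod 949)
948 = 512 + 256 + 128 + 32 + 16 + 4 in binary powers of 2.
So 6^948 ≡ 835 · 347 · 913 · 588 · 659 · 347 ≡ 300 (mod 949).
Since 300 ≠ 1, base 6 is a Fermat witness: 949 is composite.

300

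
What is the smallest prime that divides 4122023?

4122023 is odd.
Digit sum 14, not divisible by 3.
Ends in 3: not divisible by 5.
7: 4122023 = 7·588860 + 3
11: 4122023 = 11·374729 + 4
13: 4122023 = 13·317078 + 9
17: 4122023 = 17·242471 + 16
19: 4122023 = 19·216948 + 11
23: 4122023 = 23·179218 + 9
29: 4122023 = 29·142138 + 21
31: 4122023 = 31·132968 + 15
37: 4122023 = 37·111406 + 1
41: 4122023 = 41·100537 + 6
43: 4122023 = 43·95861

43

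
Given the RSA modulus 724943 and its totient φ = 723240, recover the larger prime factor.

φ(n) = (p−1)(q−1) = n − (p+q) + 1, so p + q = 724943 − 723240 + 1 = 1704.
p and q are the roots of t² − 1704t + 724943 = 0.
Discriminant: 1704² − 4·724943 = 2903616 − 2899772 = 3844; √3844 = 62.
q = (1704 − 62)/2 = 821, p = (1704 + 62)/2 = 883.
Check: 821 · 883 = 724943.

883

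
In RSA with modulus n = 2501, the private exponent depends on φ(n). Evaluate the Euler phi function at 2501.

Factor: 2501 = 41 · 61.
φ(2501) = (41−1) · (61−1) = 40 · 60 = 2400.

2400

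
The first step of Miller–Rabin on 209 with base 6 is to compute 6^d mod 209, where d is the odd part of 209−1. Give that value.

194

209 − 1 = 208 = 2^4 · 13, so d = 13.
6^1 ≡ 6 (mod 209)
6^2 ≡ 6^2 = 36 ≡ 36 (mod 209)
6^4 ≡ 36^2 = 1296 ≡ 42 (mod 209)
6^8 ≡ 42^2 = 1764 ≡ 92 (mod 209)
13 = 8 + 4 + 1 in binary powers of 2.
So 6^13 ≡ 92 · 42 · 6 ≡ 194 (mod 209).
Squaring chain: 194 → 16 → 47 → 119; never reaches −1, so base 6 is a Miller–Rabin witness that 209 is composite.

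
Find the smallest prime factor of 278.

2

278 is even: 2 divides it.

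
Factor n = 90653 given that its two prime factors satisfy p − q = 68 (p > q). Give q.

Since p = q + 68, we have 90653 = q(q + 68), so q² + 68q − 90653 = 0.
Discriminant: 68² + 4·90653 = 4624 + 362612 = 367236; √367236 = 606.
q = (−68 + 606)/2 = 269, and p = q + 68 = 337.
Check: 269 · 337 = 90653.

269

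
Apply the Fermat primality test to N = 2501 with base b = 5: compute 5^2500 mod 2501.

1477

5^1 ≡ 5 (mod 2501)
5^2 ≡ 5^2 = 25 ≡ 25 (mod 2501)
5^4 ≡ 25^2 = 625 ≡ 625 (mod 2501)
5^8 ≡ 625^2 = 390625 ≡ 469 (mod 2501)
5^16 ≡ 469^2 = 219961 ≡ 2374 (mod 2501)
5^32 ≡ 2374^2 = 5635876 ≡ 1123 (mod 2501)
5^64 ≡ 1123^2 = 1261129 ≡ 625 (mod 2501)
5^128 ≡ 625^2 = 390625 ≡ 469 (mod 2501)
5^256 ≡ 469^2 = 219961 ≡ 2374 (mod 2501)
5^512 ≡ 2374^2 = 5635876 ≡ 1123 (mod 2501)
5^1024 ≡ 1123^2 = 1261129 ≡ 625 (mod 2501)
5^2048 ≡ 625^2 = 390625 ≡ 469 (mod 2501)
2500 = 2048 + 256 + 128 + 64 + 4 in binary powers of 2.
So 5^2500 ≡ 469 · 2374 · 469 · 625 · 625 ≡ 1477 (mod 2501).
Since 1477 ≠ 1, base 5 is a Fermat witness: 2501 is composite.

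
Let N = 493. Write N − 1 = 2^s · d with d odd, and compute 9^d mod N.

457

493 − 1 = 492 = 2^2 · 123, so d = 123.
9^1 ≡ 9 (mod 493)
9^2 ≡ 9^2 = 81 ≡ 81 (mod 493)
9^4 ≡ 81^2 = 6561 ≡ 152 (mod 493)
9^8 ≡ 152^2 = 23104 ≡ 426 (mod 493)
9^16 ≡ 426^2 = 181476 ≡ 52 (mod 493)
9^32 ≡ 52^2 = 2704 ≡ 239 (mod 493)
9^64 ≡ 239^2 = 57121 ≡ 426 (mod 493)
123 = 64 + 32 + 16 + 8 + 2 + 1 in binary powers of 2.
So 9^123 ≡ 426 · 239 · 52 · 426 · 81 · 9 ≡ 457 (mod 493).
Squaring chain: 457 → 310; never reaches −1, so base 9 is a Miller–Rabin witness that 493 is composite.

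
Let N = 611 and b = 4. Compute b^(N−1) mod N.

4^1 ≡ 4 (mod 611)
4^2 ≡ 4^2 = 16 ≡ 16 (mod 611)
4^4 ≡ 16^2 = 256 ≡ 256 (mod 611)
4^8 ≡ 256^2 = 65536 ≡ 159 (mod 611)
4^16 ≡ 159^2 = 25281 ≡ 230 (mod 611)
4^32 ≡ 230^2 = 52900 ≡ 354 (mod 611)
4^64 ≡ 354^2 = 125316 ≡ 61 (mod 611)
4^128 ≡ 61^2 = 3721 ≡ 55 (mod 611)
4^256 ≡ 55^2 = 3025 ≡ 581 (mod 611)
4^512 ≡ 581^2 = 337561 ≡ 289 (mod 611)
610 = 512 + 64 + 32 + 2 in binary powers of 2.
So 4^610 ≡ 289 · 61 · 354 · 16 ≡ 425 (mod 611).
Since 425 ≠ 1, base 4 is a Fermat witness: 611 is composite.

425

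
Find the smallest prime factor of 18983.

18983 is odd.
Digit sum 29, not divisible by 3.
Ends in 3: not divisible by 5.
7: 18983 = 7·2711 + 6
11: 18983 = 11·1725 + 8
13: 18983 = 13·1460 + 3
17: 18983 = 17·1116 + 11
19: 18983 = 19·999 + 2
23: 18983 = 23·825 + 8
29: 18983 = 29·654 + 17
31: 18983 = 31·612 + 11
37: 18983 = 37·513 + 2
41: 18983 = 41·463

41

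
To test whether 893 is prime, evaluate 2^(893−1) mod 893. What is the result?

777

2^1 ≡ 2 (mod 893)
2^2 ≡ 2^2 = 4 ≡ 4 (mod 893)
2^4 ≡ 4^2 = 16 ≡ 16 (mod 893)
2^8 ≡ 16^2 = 256 ≡ 256 (mod 893)
2^16 ≡ 256^2 = 65536 ≡ 347 (mod 893)
2^32 ≡ 347^2 = 120409 ≡ 747 (mod 893)
2^64 ≡ 747^2 = 558009 ≡ 777 (mod 893)
2^128 ≡ 777^2 = 603729 ≡ 61 (mod 893)
2^256 ≡ 61^2 = 3721 ≡ 149 (mod 893)
2^512 ≡ 149^2 = 22201 ≡ 769 (mod 893)
892 = 512 + 256 + 64 + 32 + 16 + 8 + 4 in binary powers of 2.
So 2^892 ≡ 769 · 149 · 777 · 747 · 347 · 256 · 16 ≡ 777 (mod 893).
Since 777 ≠ 1, base 2 is a Fermat witness: 893 is composite.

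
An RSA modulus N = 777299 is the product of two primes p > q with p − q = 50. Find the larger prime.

907

Since p = q + 50, we have 777299 = q(q + 50), so q² + 50q − 777299 = 0.
Discriminant: 50² + 4·777299 = 2500 + 3109196 = 3111696; √3111696 = 1764.
q = (−50 + 1764)/2 = 857, and p = q + 50 = 907.
Check: 857 · 907 = 777299.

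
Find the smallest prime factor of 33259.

79

33259 is odd.
Digit sum 22, not divisible by 3.
Ends in 9: not divisible by 5.
7: 33259 = 7·4751 + 2
11: 33259 = 11·3023 + 6
13: 33259 = 13·2558 + 5
17: 33259 = 17·1956 + 7
19: 33259 = 19·1750 + 9
23: 33259 = 23·1446 + 1
29: 33259 = 29·1146 + 25
31: 33259 = 31·1072 + 27
37: 33259 = 37·898 + 33
41: 33259 = 41·811 + 8
43: 33259 = 43·773 + 20
47: 33259 = 47·707 + 30
53: 33259 = 53·627 + 28
59: 33259 = 59·563 + 42
61: 33259 = 61·545 + 14
67: 33259 = 67·496 + 27
71: 33259 = 71·468 + 31
73: 33259 = 73·455 + 44
79: 33259 = 79·421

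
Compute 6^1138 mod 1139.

920

6^1 ≡ 6 (mod 1139)
6^2 ≡ 6^2 = 36 ≡ 36 (mod 1139)
6^4 ≡ 36^2 = 1296 ≡ 157 (mod 1139)
6^8 ≡ 157^2 = 24649 ≡ 730 (mod 1139)
6^16 ≡ 730^2 = 532900 ≡ 987 (mod 1139)
6^32 ≡ 987^2 = 974169 ≡ 324 (mod 1139)
6^64 ≡ 324^2 = 104976 ≡ 188 (mod 1139)
6^128 ≡ 188^2 = 35344 ≡ 35 (mod 1139)
6^256 ≡ 35^2 = 1225 ≡ 86 (mod 1139)
6^512 ≡ 86^2 = 7396 ≡ 562 (mod 1139)
6^1024 ≡ 562^2 = 315844 ≡ 341 (mod 1139)
1138 = 1024 + 64 + 32 + 16 + 2 in binary powers of 2.
So 6^1138 ≡ 341 · 188 · 324 · 987 · 36 ≡ 920 (mod 1139).
Since 920 ≠ 1, base 6 is a Fermat witness: 1139 is composite.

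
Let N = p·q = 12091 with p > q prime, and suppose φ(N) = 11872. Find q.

φ(n) = (p−1)(q−1) = n − (p+q) + 1, so p + q = 12091 − 11872 + 1 = 220.
p and q are the roots of t² − 220t + 12091 = 0.
Discriminant: 220² − 4·12091 = 48400 − 48364 = 36; √36 = 6.
q = (220 − 6)/2 = 107, p = (220 + 6)/2 = 113.
Check: 107 · 113 = 12091.

107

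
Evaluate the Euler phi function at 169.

Factor: 169 = 13^2.
φ(169) = 13^1·(13−1) = 156.

156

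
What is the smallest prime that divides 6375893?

6375893 is odd.
Digit sum 41, not divisible by 3.
Ends in 3: not divisible by 5.
7: 6375893 = 7·910841 + 6
11: 6375893 = 11·579626 + 7
13: 6375893 = 13·490453 + 4
17: 6375893 = 17·375052 + 9
19: 6375893 = 19·335573 + 6
23: 6375893 = 23·277212 + 17
29: 6375893 = 29·219858 + 11
31: 6375893 = 31·205673 + 30
37: 6375893 = 37·172321 + 16
41: 6375893 = 41·155509 + 24
43: 6375893 = 43·148276 + 25
47: 6375893 = 47·135657 + 14
53: 6375893 = 53·120299 + 46
59: 6375893 = 59·108065 + 58
61: 6375893 = 61·104522 + 51
67: 6375893 = 67·95162 + 39
71: 6375893 = 71·89801 + 22
73: 6375893 = 73·87341

73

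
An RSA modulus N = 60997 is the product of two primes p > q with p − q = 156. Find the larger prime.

337

Since p = q + 156, we have 60997 = q(q + 156), so q² + 156q − 60997 = 0.
Discriminant: 156² + 4·60997 = 24336 + 243988 = 268324; √268324 = 518.
q = (−156 + 518)/2 = 181, and p = q + 156 = 337.
Check: 181 · 337 = 60997.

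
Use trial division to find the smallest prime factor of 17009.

17009 is odd.
Digit sum 17, not divisible by 3.
Ends in 9: not divisible by 5.
7: 17009 = 7·2429 + 6
11: 17009 = 11·1546 + 3
13: 17009 = 13·1308 + 5
17: 17009 = 17·1000 + 9
19: 17009 = 19·895 + 4
23: 17009 = 23·739 + 12
29: 17009 = 29·586 + 15
31: 17009 = 31·548 + 21
37: 17009 = 37·459 + 26
41: 17009 = 41·414 + 35
43: 17009 = 43·395 + 24
47: 17009 = 47·361 + 42
53: 17009 = 53·320 + 49
59: 17009 = 59·288 + 17
61: 17009 = 61·278 + 51
67: 17009 = 67·253 + 58
71: 17009 = 71·239 + 40
73: 17009 = 73·233

73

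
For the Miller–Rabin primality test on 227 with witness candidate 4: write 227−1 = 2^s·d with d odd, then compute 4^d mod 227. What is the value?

227 − 1 = 226 = 2^1 · 113, so d = 113.
4^1 ≡ 4 (mod 227)
4^2 ≡ 4^2 = 16 ≡ 16 (mod 227)
4^4 ≡ 16^2 = 256 ≡ 29 (mod 227)
4^8 ≡ 29^2 = 841 ≡ 160 (mod 227)
4^16 ≡ 160^2 = 25600 ≡ 176 (mod 227)
4^32 ≡ 176^2 = 30976 ≡ 104 (mod 227)
4^64 ≡ 104^2 = 10816 ≡ 147 (mod 227)
113 = 64 + 32 + 16 + 1 in binary powers of 2.
So 4^113 ≡ 147 · 104 · 176 · 4 ≡ 1 (mod 227).
Since 4^d ≡ 1 (mod 227), base 4 does not prove 227 composite.

1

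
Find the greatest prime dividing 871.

67

871 = 13 · 67
67 is prime.
So 871 = 13 · 67; the largest prime factor is 67.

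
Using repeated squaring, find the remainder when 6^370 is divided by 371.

6^1 ≡ 6 (mod 371)
6^2 ≡ 6^2 = 36 ≡ 36 (mod 371)
6^4 ≡ 36^2 = 1296 ≡ 183 (mod 371)
6^8 ≡ 183^2 = 33489 ≡ 99 (mod 371)
6^16 ≡ 99^2 = 9801 ≡ 155 (mod 371)
6^32 ≡ 155^2 = 24025 ≡ 281 (mod 371)
6^64 ≡ 281^2 = 78961 ≡ 309 (mod 371)
6^128 ≡ 309^2 = 95481 ≡ 134 (mod 371)
6^256 ≡ 134^2 = 17956 ≡ 148 (mod 371)
370 = 256 + 64 + 32 + 16 + 2 in binary powers of 2.
So 6^370 ≡ 148 · 309 · 281 · 155 · 36 ≡ 281 (mod 371).
Since 281 ≠ 1, base 6 is a Fermat witness: 371 is composite.

281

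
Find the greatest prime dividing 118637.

118637 = 31 · 3827
3827 = 43 · 89
89 is prime.
So 118637 = 31 · 43 · 89; the largest prime factor is 89.

89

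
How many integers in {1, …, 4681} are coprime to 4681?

Factor: 4681 = 31 · 151.
φ(4681) = (31−1) · (151−1) = 30 · 150 = 4500.

4500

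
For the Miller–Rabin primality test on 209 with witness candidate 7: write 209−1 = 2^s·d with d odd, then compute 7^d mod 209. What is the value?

209 − 1 = 208 = 2^4 · 13, so d = 13.
7^1 ≡ 7 (mod 209)
7^2 ≡ 7^2 = 49 ≡ 49 (mod 209)
7^4 ≡ 49^2 = 2401 ≡ 102 (mod 209)
7^8 ≡ 102^2 = 10404 ≡ 163 (mod 209)
13 = 8 + 4 + 1 in binary powers of 2.
So 7^13 ≡ 163 · 102 · 7 ≡ 178 (mod 209).
Squaring chain: 178 → 125 → 159 → 201; never reaches −1, so base 7 is a Miller–Rabin witness that 209 is composite.

178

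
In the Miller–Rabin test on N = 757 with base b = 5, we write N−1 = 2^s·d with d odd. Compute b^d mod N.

670

757 − 1 = 756 = 2^2 · 189, so d = 189.
5^1 ≡ 5 (mod 757)
5^2 ≡ 5^2 = 25 ≡ 25 (mod 757)
5^4 ≡ 25^2 = 625 ≡ 625 (mod 757)
5^8 ≡ 625^2 = 390625 ≡ 13 (mod 757)
5^16 ≡ 13^2 = 169 ≡ 169 (mod 757)
5^32 ≡ 169^2 = 28561 ≡ 552 (mod 757)
5^64 ≡ 552^2 = 304704 ≡ 390 (mod 757)
5^128 ≡ 390^2 = 152100 ≡ 700 (mod 757)
189 = 128 + 32 + 16 + 8 + 4 + 1 in binary powers of 2.
So 5^189 ≡ 700 · 552 · 169 · 13 · 625 · 5 ≡ 670 (mod 757).
Squaring chain: 670 → 756; reaches −1, so base 5 does not prove 757 composite.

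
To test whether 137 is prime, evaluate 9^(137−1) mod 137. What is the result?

1

9^1 ≡ 9 (mod 137)
9^2 ≡ 9^2 = 81 ≡ 81 (mod 137)
9^4 ≡ 81^2 = 6561 ≡ 122 (mod 137)
9^8 ≡ 122^2 = 14884 ≡ 88 (mod 137)
9^16 ≡ 88^2 = 7744 ≡ 72 (mod 137)
9^32 ≡ 72^2 = 5184 ≡ 115 (mod 137)
9^64 ≡ 115^2 = 13225 ≡ 73 (mod 137)
9^128 ≡ 73^2 = 5329 ≡ 123 (mod 137)
136 = 128 + 8 in binary powers of 2.
So 9^136 ≡ 123 · 88 ≡ 1 (mod 137).
Since the result is 1, base 9 gives no evidence that 137 is composite.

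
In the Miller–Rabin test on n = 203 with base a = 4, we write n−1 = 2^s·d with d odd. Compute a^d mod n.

203 − 1 = 202 = 2^1 · 101, so d = 101.
4^1 ≡ 4 (mod 203)
4^2 ≡ 4^2 = 16 ≡ 16 (mod 203)
4^4 ≡ 16^2 = 256 ≡ 53 (mod 203)
4^8 ≡ 53^2 = 2809 ≡ 170 (mod 203)
4^16 ≡ 170^2 = 28900 ≡ 74 (mod 203)
4^32 ≡ 74^2 = 5476 ≡ 198 (mod 203)
4^64 ≡ 198^2 = 39204 ≡ 25 (mod 203)
101 = 64 + 32 + 4 + 1 in binary powers of 2.
So 4^101 ≡ 25 · 198 · 53 · 4 ≡ 93 (mod 203).
Squaring chain: 93; never reaches −1, so base 4 is a Miller–Rabin witness that 203 is composite.

93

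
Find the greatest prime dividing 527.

527 = 17 · 31
31 is prime.
So 527 = 17 · 31; the largest prime factor is 31.

31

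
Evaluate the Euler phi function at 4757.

4620

Factor: 4757 = 67 · 71.
φ(4757) = (67−1) · (71−1) = 66 · 70 = 4620.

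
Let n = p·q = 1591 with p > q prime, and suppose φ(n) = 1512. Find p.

φ(n) = (p−1)(q−1) = n − (p+q) + 1, so p + q = 1591 − 1512 + 1 = 80.
p and q are the roots of t² − 80t + 1591 = 0.
Discriminant: 80² − 4·1591 = 6400 − 6364 = 36; √36 = 6.
q = (80 − 6)/2 = 37, p = (80 + 6)/2 = 43.
Check: 37 · 43 = 1591.

43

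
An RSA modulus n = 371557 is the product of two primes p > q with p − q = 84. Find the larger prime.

653

Since p = q + 84, we have 371557 = q(q + 84), so q² + 84q − 371557 = 0.
Discriminant: 84² + 4·371557 = 7056 + 1486228 = 1493284; √1493284 = 1222.
q = (−84 + 1222)/2 = 569, and p = q + 84 = 653.
Check: 569 · 653 = 371557.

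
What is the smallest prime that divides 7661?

7661 is odd.
Digit sum 20, not divisible by 3.
Ends in 1: not divisible by 5.
7: 7661 = 7·1094 + 3
11: 7661 = 11·696 + 5
13: 7661 = 13·589 + 4
17: 7661 = 17·450 + 11
19: 7661 = 19·403 + 4
23: 7661 = 23·333 + 2
29: 7661 = 29·264 + 5
31: 7661 = 31·247 + 4
37: 7661 = 37·207 + 2
41: 7661 = 41·186 + 35
43: 7661 = 43·178 + 7
47: 7661 = 47·163

47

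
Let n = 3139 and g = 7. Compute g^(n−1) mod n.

173

7^1 ≡ 7 (mod 3139)
7^2 ≡ 7^2 = 49 ≡ 49 (mod 3139)
7^4 ≡ 49^2 = 2401 ≡ 2401 (mod 3139)
7^8 ≡ 2401^2 = 5764801 ≡ 1597 (mod 3139)
7^16 ≡ 1597^2 = 2550409 ≡ 1541 (mod 3139)
7^32 ≡ 1541^2 = 2374681 ≡ 1597 (mod 3139)
7^64 ≡ 1597^2 = 2550409 ≡ 1541 (mod 3139)
7^128 ≡ 1541^2 = 2374681 ≡ 1597 (mod 3139)
7^256 ≡ 1597^2 = 2550409 ≡ 1541 (mod 3139)
7^512 ≡ 1541^2 = 2374681 ≡ 1597 (mod 3139)
7^1024 ≡ 1597^2 = 2550409 ≡ 1541 (mod 3139)
7^2048 ≡ 1541^2 = 2374681 ≡ 1597 (mod 3139)
3138 = 2048 + 1024 + 64 + 2 in binary powers of 2.
So 7^3138 ≡ 1597 · 1541 · 1541 · 49 ≡ 173 (mod 3139).
Since 173 ≠ 1, base 7 is a Fermat witness: 3139 is composite.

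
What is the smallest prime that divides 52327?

52327 is odd.
Digit sum 19, not divisible by 3.
Ends in 7: not divisible by 5.
7: 52327 = 7·7475 + 2
11: 52327 = 11·4757

11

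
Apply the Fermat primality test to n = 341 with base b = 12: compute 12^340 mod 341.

56

12^1 ≡ 12 (mod 341)
12^2 ≡ 12^2 = 144 ≡ 144 (mod 341)
12^4 ≡ 144^2 = 20736 ≡ 276 (mod 341)
12^8 ≡ 276^2 = 76176 ≡ 133 (mod 341)
12^16 ≡ 133^2 = 17689 ≡ 298 (mod 341)
12^32 ≡ 298^2 = 88804 ≡ 144 (mod 341)
12^64 ≡ 144^2 = 20736 ≡ 276 (mod 341)
12^128 ≡ 276^2 = 76176 ≡ 133 (mod 341)
12^256 ≡ 133^2 = 17689 ≡ 298 (mod 341)
340 = 256 + 64 + 16 + 4 in binary powers of 2.
So 12^340 ≡ 298 · 276 · 298 · 276 ≡ 56 (mod 341).
Since 56 ≠ 1, base 12 is a Fermat witness: 341 is composite.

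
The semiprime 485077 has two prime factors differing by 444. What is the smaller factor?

Since p = q + 444, we have 485077 = q(q + 444), so q² + 444q − 485077 = 0.
Discriminant: 444² + 4·485077 = 197136 + 1940308 = 2137444; √2137444 = 1462.
q = (−444 + 1462)/2 = 509, and p = q + 444 = 953.
Check: 509 · 953 = 485077.

509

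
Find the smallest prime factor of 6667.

59

6667 is odd.
Digit sum 25, not divisible by 3.
Ends in 7: not divisible by 5.
7: 6667 = 7·952 + 3
11: 6667 = 11·606 + 1
13: 6667 = 13·512 + 11
17: 6667 = 17·392 + 3
19: 6667 = 19·350 + 17
23: 6667 = 23·289 + 20
29: 6667 = 29·229 + 26
31: 6667 = 31·215 + 2
37: 6667 = 37·180 + 7
41: 6667 = 41·162 + 25
43: 6667 = 43·155 + 2
47: 6667 = 47·141 + 40
53: 6667 = 53·125 + 42
59: 6667 = 59·113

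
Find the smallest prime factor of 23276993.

97

23276993 is odd.
Digit sum 41, not divisible by 3.
Ends in 3: not divisible by 5.
7: 23276993 = 7·3325284 + 5
11: 23276993 = 11·2116090 + 3
13: 23276993 = 13·1790537 + 12
17: 23276993 = 17·1369234 + 15
19: 23276993 = 19·1225104 + 17
23: 23276993 = 23·1012043 + 4
29: 23276993 = 29·802654 + 27
31: 23276993 = 31·750870 + 23
37: 23276993 = 37·629107 + 34
41: 23276993 = 41·567731 + 22
43: 23276993 = 43·541325 + 18
47: 23276993 = 47·495255 + 8
53: 23276993 = 53·439188 + 29
59: 23276993 = 59·394525 + 18
61: 23276993 = 61·381590 + 3
67: 23276993 = 67·347417 + 54
71: 23276993 = 71·327844 + 69
73: 23276993 = 73·318862 + 67
79: 23276993 = 79·294645 + 38
83: 23276993 = 83·280445 + 58
89: 23276993 = 89·261539 + 22
97: 23276993 = 97·239969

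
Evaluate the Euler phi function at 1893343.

Factor: 1893343 = 97 · 131 · 149.
φ(1893343) = (97−1) · (131−1) · (149−1) = 96 · 130 · 148 = 1847040.

1847040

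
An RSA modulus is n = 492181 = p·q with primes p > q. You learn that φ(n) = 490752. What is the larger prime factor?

853

φ(n) = (p−1)(q−1) = n − (p+q) + 1, so p + q = 492181 − 490752 + 1 = 1430.
p and q are the roots of t² − 1430t + 492181 = 0.
Discriminant: 1430² − 4·492181 = 2044900 − 1968724 = 76176; √76176 = 276.
q = (1430 − 276)/2 = 577, p = (1430 + 276)/2 = 853.
Check: 577 · 853 = 492181.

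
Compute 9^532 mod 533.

165

9^1 ≡ 9 (mod 533)
9^2 ≡ 9^2 = 81 ≡ 81 (mod 533)
9^4 ≡ 81^2 = 6561 ≡ 165 (mod 533)
9^8 ≡ 165^2 = 27225 ≡ 42 (mod 533)
9^16 ≡ 42^2 = 1764 ≡ 165 (mod 533)
9^32 ≡ 165^2 = 27225 ≡ 42 (mod 533)
9^64 ≡ 42^2 = 1764 ≡ 165 (mod 533)
9^128 ≡ 165^2 = 27225 ≡ 42 (mod 533)
9^256 ≡ 42^2 = 1764 ≡ 165 (mod 533)
9^512 ≡ 165^2 = 27225 ≡ 42 (mod 533)
532 = 512 + 16 + 4 in binary powers of 2.
So 9^532 ≡ 42 · 165 · 165 ≡ 165 (mod 533).
Since 165 ≠ 1, base 9 is a Fermat witness: 533 is composite.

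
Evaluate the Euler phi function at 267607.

254400

Factor: 267607 = 41 · 61 · 107.
φ(267607) = (41−1) · (61−1) · (107−1) = 40 · 60 · 106 = 254400.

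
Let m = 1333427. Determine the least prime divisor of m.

53

1333427 is odd.
Digit sum 23, not divisible by 3.
Ends in 7: not divisible by 5.
7: 1333427 = 7·190489 + 4
11: 1333427 = 11·121220 + 7
13: 1333427 = 13·102571 + 4
17: 1333427 = 17·78436 + 15
19: 1333427 = 19·70180 + 7
23: 1333427 = 23·57975 + 2
29: 1333427 = 29·45980 + 7
31: 1333427 = 31·43013 + 24
37: 1333427 = 37·36038 + 21
41: 1333427 = 41·32522 + 25
43: 1333427 = 43·31009 + 40
47: 1333427 = 47·28370 + 37
53: 1333427 = 53·25159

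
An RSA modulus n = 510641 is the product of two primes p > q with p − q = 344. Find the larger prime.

Since p = q + 344, we have 510641 = q(q + 344), so q² + 344q − 510641 = 0.
Discriminant: 344² + 4·510641 = 118336 + 2042564 = 2160900; √2160900 = 1470.
q = (−344 + 1470)/2 = 563, and p = q + 344 = 907.
Check: 563 · 907 = 510641.

907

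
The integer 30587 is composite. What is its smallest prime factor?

30587 is odd.
Digit sum 23, not divisible by 3.
Ends in 7: not divisible by 5.
7: 30587 = 7·4369 + 4
11: 30587 = 11·2780 + 7
13: 30587 = 13·2352 + 11
17: 30587 = 17·1799 + 4
19: 30587 = 19·1609 + 16
23: 30587 = 23·1329 + 20
29: 30587 = 29·1054 + 21
31: 30587 = 31·986 + 21
37: 30587 = 37·826 + 25
41: 30587 = 41·746 + 1
43: 30587 = 43·711 + 14
47: 30587 = 47·650 + 37
53: 30587 = 53·577 + 6
59: 30587 = 59·518 + 25
61: 30587 = 61·501 + 26
67: 30587 = 67·456 + 35
71: 30587 = 71·430 + 57
73: 30587 = 73·419

73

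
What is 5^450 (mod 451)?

122

5^1 ≡ 5 (mod 451)
5^2 ≡ 5^2 = 25 ≡ 25 (mod 451)
5^4 ≡ 25^2 = 625 ≡ 174 (mod 451)
5^8 ≡ 174^2 = 30276 ≡ 59 (mod 451)
5^16 ≡ 59^2 = 3481 ≡ 324 (mod 451)
5^32 ≡ 324^2 = 104976 ≡ 344 (mod 451)
5^64 ≡ 344^2 = 118336 ≡ 174 (mod 451)
5^128 ≡ 174^2 = 30276 ≡ 59 (mod 451)
5^256 ≡ 59^2 = 3481 ≡ 324 (mod 451)
450 = 256 + 128 + 64 + 2 in binary powers of 2.
So 5^450 ≡ 324 · 59 · 174 · 25 ≡ 122 (mod 451).
Since 122 ≠ 1, base 5 is a Fermat witness: 451 is composite.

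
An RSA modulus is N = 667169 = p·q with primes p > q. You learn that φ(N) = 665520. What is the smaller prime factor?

709

φ(n) = (p−1)(q−1) = n − (p+q) + 1, so p + q = 667169 − 665520 + 1 = 1650.
p and q are the roots of t² − 1650t + 667169 = 0.
Discriminant: 1650² − 4·667169 = 2722500 − 2668676 = 53824; √53824 = 232.
q = (1650 − 232)/2 = 709, p = (1650 + 232)/2 = 941.
Check: 709 · 941 = 667169.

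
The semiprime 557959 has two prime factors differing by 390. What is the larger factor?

Since p = q + 390, we have 557959 = q(q + 390), so q² + 390q − 557959 = 0.
Discriminant: 390² + 4·557959 = 152100 + 2231836 = 2383936; √2383936 = 1544.
q = (−390 + 1544)/2 = 577, and p = q + 390 = 967.
Check: 577 · 967 = 557959.

967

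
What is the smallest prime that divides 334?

334 is even: 2 divides it.

2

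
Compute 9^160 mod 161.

9^1 ≡ 9 (mod 161)
9^2 ≡ 9^2 = 81 ≡ 81 (mod 161)
9^4 ≡ 81^2 = 6561 ≡ 121 (mod 161)
9^8 ≡ 121^2 = 14641 ≡ 151 (mod 161)
9^16 ≡ 151^2 = 22801 ≡ 100 (mod 161)
9^32 ≡ 100^2 = 10000 ≡ 18 (mod 161)
9^64 ≡ 18^2 = 324 ≡ 2 (mod 161)
9^128 ≡ 2^2 = 4 ≡ 4 (mod 161)
160 = 128 + 32 in binary powers of 2.
So 9^160 ≡ 4 · 18 ≡ 72 (mod 161).
Since 72 ≠ 1, base 9 is a Fermat witness: 161 is composite.

72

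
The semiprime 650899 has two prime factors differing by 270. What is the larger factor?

Since p = q + 270, we have 650899 = q(q + 270), so q² + 270q − 650899 = 0.
Discriminant: 270² + 4·650899 = 72900 + 2603596 = 2676496; √2676496 = 1636.
q = (−270 + 1636)/2 = 683, and p = q + 270 = 953.
Check: 683 · 953 = 650899.

953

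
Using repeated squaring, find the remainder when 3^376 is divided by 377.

16

3^1 ≡ 3 (mod 377)
3^2 ≡ 3^2 = 9 ≡ 9 (mod 377)
3^4 ≡ 9^2 = 81 ≡ 81 (mod 377)
3^8 ≡ 81^2 = 6561 ≡ 152 (mod 377)
3^16 ≡ 152^2 = 23104 ≡ 107 (mod 377)
3^32 ≡ 107^2 = 11449 ≡ 139 (mod 377)
3^64 ≡ 139^2 = 19321 ≡ 94 (mod 377)
3^128 ≡ 94^2 = 8836 ≡ 165 (mod 377)
3^256 ≡ 165^2 = 27225 ≡ 81 (mod 377)
376 = 256 + 64 + 32 + 16 + 8 in binary powers of 2.
So 3^376 ≡ 81 · 94 · 139 · 107 · 152 ≡ 16 (mod 377).
Since 16 ≠ 1, base 3 is a Fermat witness: 377 is composite.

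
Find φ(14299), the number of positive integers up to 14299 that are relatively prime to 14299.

Factor: 14299 = 79 · 181.
φ(14299) = (79−1) · (181−1) = 78 · 180 = 14040.

14040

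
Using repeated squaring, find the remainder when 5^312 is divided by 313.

5^1 ≡ 5 (mod 313)
5^2 ≡ 5^2 = 25 ≡ 25 (mod 313)
5^4 ≡ 25^2 = 625 ≡ 312 (mod 313)
5^8 ≡ 312^2 = 97344 ≡ 1 (mod 313)
5^16 ≡ 1^2 = 1 ≡ 1 (mod 313)
5^32 ≡ 1^2 = 1 ≡ 1 (mod 313)
5^64 ≡ 1^2 = 1 ≡ 1 (mod 313)
5^128 ≡ 1^2 = 1 ≡ 1 (mod 313)
5^256 ≡ 1^2 = 1 ≡ 1 (mod 313)
312 = 256 + 32 + 16 + 8 in binary powers of 2.
So 5^312 ≡ 1 · 1 · 1 · 1 ≡ 1 (mod 313).
Since the result is 1, base 5 gives no evidence that 313 is composite.

1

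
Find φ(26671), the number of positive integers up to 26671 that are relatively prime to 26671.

Factor: 26671 = 149 · 179.
φ(26671) = (149−1) · (179−1) = 148 · 178 = 26344.

26344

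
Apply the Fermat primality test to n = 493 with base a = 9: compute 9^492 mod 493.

9^1 ≡ 9 (mod 493)
9^2 ≡ 9^2 = 81 ≡ 81 (mod 493)
9^4 ≡ 81^2 = 6561 ≡ 152 (mod 493)
9^8 ≡ 152^2 = 23104 ≡ 426 (mod 493)
9^16 ≡ 426^2 = 181476 ≡ 52 (mod 493)
9^32 ≡ 52^2 = 2704 ≡ 239 (mod 493)
9^64 ≡ 239^2 = 57121 ≡ 426 (mod 493)
9^128 ≡ 426^2 = 181476 ≡ 52 (mod 493)
9^256 ≡ 52^2 = 2704 ≡ 239 (mod 493)
492 = 256 + 128 + 64 + 32 + 8 + 4 in binary powers of 2.
So 9^492 ≡ 239 · 52 · 426 · 239 · 426 · 152 ≡ 458 (mod 493).
Since 458 ≠ 1, base 9 is a Fermat witness: 493 is composite.

458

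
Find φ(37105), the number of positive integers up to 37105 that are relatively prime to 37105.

Factor: 37105 = 5 · 41 · 181.
φ(37105) = (5−1) · (41−1) · (181−1) = 4 · 40 · 180 = 28800.

28800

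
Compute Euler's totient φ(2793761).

2732400

Factor: 2793761 = 101 · 139 · 199.
φ(2793761) = (101−1) · (139−1) · (199−1) = 100 · 138 · 198 = 2732400.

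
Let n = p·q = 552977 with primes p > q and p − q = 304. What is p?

Since p = q + 304, we have 552977 = q(q + 304), so q² + 304q − 552977 = 0.
Discriminant: 304² + 4·552977 = 92416 + 2211908 = 2304324; √2304324 = 1518.
q = (−304 + 1518)/2 = 607, and p = q + 304 = 911.
Check: 607 · 911 = 552977.

911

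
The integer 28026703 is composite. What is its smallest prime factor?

67

28026703 is odd.
Digit sum 28, not divisible by 3.
Ends in 3: not divisible by 5.
7: 28026703 = 7·4003814 + 5
11: 28026703 = 11·2547882 + 1
13: 28026703 = 13·2155900 + 3
17: 28026703 = 17·1648629 + 10
19: 28026703 = 19·1475089 + 12
23: 28026703 = 23·1218552 + 7
29: 28026703 = 29·966438 + 1
31: 28026703 = 31·904087 + 6
37: 28026703 = 37·757478 + 17
41: 28026703 = 41·683578 + 5
43: 28026703 = 43·651783 + 34
47: 28026703 = 47·596312 + 39
53: 28026703 = 53·528805 + 38
59: 28026703 = 59·475028 + 51
61: 28026703 = 61·459454 + 9
67: 28026703 = 67·418309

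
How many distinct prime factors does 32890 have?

32890 = 2 · 16445
16445 = 5 · 3289
3289 = 11 · 299
299 = 13 · 23
32890 = 2 · 5 · 11 · 13 · 23, which has 5 distinct prime factors.

5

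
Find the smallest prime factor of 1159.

19

1159 is odd.
Digit sum 16, not divisible by 3.
Ends in 9: not divisible by 5.
7: 1159 = 7·165 + 4
11: 1159 = 11·105 + 4
13: 1159 = 13·89 + 2
17: 1159 = 17·68 + 3
19: 1159 = 19·61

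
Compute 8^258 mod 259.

36

8^1 ≡ 8 (mod 259)
8^2 ≡ 8^2 = 64 ≡ 64 (mod 259)
8^4 ≡ 64^2 = 4096 ≡ 211 (mod 259)
8^8 ≡ 211^2 = 44521 ≡ 232 (mod 259)
8^16 ≡ 232^2 = 53824 ≡ 211 (mod 259)
8^32 ≡ 211^2 = 44521 ≡ 232 (mod 259)
8^64 ≡ 232^2 = 53824 ≡ 211 (mod 259)
8^128 ≡ 211^2 = 44521 ≡ 232 (mod 259)
8^256 ≡ 232^2 = 53824 ≡ 211 (mod 259)
258 = 256 + 2 in binary powers of 2.
So 8^258 ≡ 211 · 64 ≡ 36 (mod 259).
Since 36 ≠ 1, base 8 is a Fermat witness: 259 is composite.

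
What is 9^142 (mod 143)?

48

9^1 ≡ 9 (mod 143)
9^2 ≡ 9^2 = 81 ≡ 81 (mod 143)
9^4 ≡ 81^2 = 6561 ≡ 126 (mod 143)
9^8 ≡ 126^2 = 15876 ≡ 3 (mod 143)
9^16 ≡ 3^2 = 9 ≡ 9 (mod 143)
9^32 ≡ 9^2 = 81 ≡ 81 (mod 143)
9^64 ≡ 81^2 = 6561 ≡ 126 (mod 143)
9^128 ≡ 126^2 = 15876 ≡ 3 (mod 143)
142 = 128 + 8 + 4 + 2 in binary powers of 2.
So 9^142 ≡ 3 · 3 · 126 · 81 ≡ 48 (mod 143).
Since 48 ≠ 1, base 9 is a Fermat witness: 143 is composite.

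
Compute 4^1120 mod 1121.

1111

4^1 ≡ 4 (mod 1121)
4^2 ≡ 4^2 = 16 ≡ 16 (mod 1121)
4^4 ≡ 16^2 = 256 ≡ 256 (mod 1121)
4^8 ≡ 256^2 = 65536 ≡ 518 (mod 1121)
4^16 ≡ 518^2 = 268324 ≡ 405 (mod 1121)
4^32 ≡ 405^2 = 164025 ≡ 359 (mod 1121)
4^64 ≡ 359^2 = 128881 ≡ 1087 (mod 1121)
4^128 ≡ 1087^2 = 1181569 ≡ 35 (mod 1121)
4^256 ≡ 35^2 = 1225 ≡ 104 (mod 1121)
4^512 ≡ 104^2 = 10816 ≡ 727 (mod 1121)
4^1024 ≡ 727^2 = 528529 ≡ 538 (mod 1121)
1120 = 1024 + 64 + 32 in binary powers of 2.
So 4^1120 ≡ 538 · 1087 · 359 ≡ 1111 (mod 1121).
Since 1111 ≠ 1, base 4 is a Fermat witness: 1121 is composite.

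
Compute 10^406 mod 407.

232

10^1 ≡ 10 (mod 407)
10^2 ≡ 10^2 = 100 ≡ 100 (mod 407)
10^4 ≡ 100^2 = 10000 ≡ 232 (mod 407)
10^8 ≡ 232^2 = 53824 ≡ 100 (mod 407)
10^16 ≡ 100^2 = 10000 ≡ 232 (mod 407)
10^32 ≡ 232^2 = 53824 ≡ 100 (mod 407)
10^64 ≡ 100^2 = 10000 ≡ 232 (mod 407)
10^128 ≡ 232^2 = 53824 ≡ 100 (mod 407)
10^256 ≡ 100^2 = 10000 ≡ 232 (mod 407)
406 = 256 + 128 + 16 + 4 + 2 in binary powers of 2.
So 10^406 ≡ 232 · 100 · 232 · 232 · 100 ≡ 232 (mod 407).
Since 232 ≠ 1, base 10 is a Fermat witness: 407 is composite.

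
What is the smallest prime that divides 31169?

31169 is odd.
Digit sum 20, not divisible by 3.
Ends in 9: not divisible by 5.
7: 31169 = 7·4452 + 5
11: 31169 = 11·2833 + 6
13: 31169 = 13·2397 + 8
17: 31169 = 17·1833 + 8
19: 31169 = 19·1640 + 9
23: 31169 = 23·1355 + 4
29: 31169 = 29·1074 + 23
31: 31169 = 31·1005 + 14
37: 31169 = 37·842 + 15
41: 31169 = 41·760 + 9
43: 31169 = 43·724 + 37
47: 31169 = 47·663 + 8
53: 31169 = 53·588 + 5
59: 31169 = 59·528 + 17
61: 31169 = 61·510 + 59
67: 31169 = 67·465 + 14
71: 31169 = 71·439

71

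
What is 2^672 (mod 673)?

1

2^1 ≡ 2 (mod 673)
2^2 ≡ 2^2 = 4 ≡ 4 (mod 673)
2^4 ≡ 4^2 = 16 ≡ 16 (mod 673)
2^8 ≡ 16^2 = 256 ≡ 256 (mod 673)
2^16 ≡ 256^2 = 65536 ≡ 255 (mod 673)
2^32 ≡ 255^2 = 65025 ≡ 417 (mod 673)
2^64 ≡ 417^2 = 173889 ≡ 255 (mod 673)
2^128 ≡ 255^2 = 65025 ≡ 417 (mod 673)
2^256 ≡ 417^2 = 173889 ≡ 255 (mod 673)
2^512 ≡ 255^2 = 65025 ≡ 417 (mod 673)
672 = 512 + 128 + 32 in binary powers of 2.
So 2^672 ≡ 417 · 417 · 417 ≡ 1 (mod 673).
Since the result is 1, base 2 gives no evidence that 673 is composite.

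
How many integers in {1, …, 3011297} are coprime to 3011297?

2948400

Factor: 3011297 = 127 · 131 · 181.
φ(3011297) = (127−1) · (131−1) · (181−1) = 126 · 130 · 180 = 2948400.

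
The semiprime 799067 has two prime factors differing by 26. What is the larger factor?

907

Since p = q + 26, we have 799067 = q(q + 26), so q² + 26q − 799067 = 0.
Discriminant: 26² + 4·799067 = 676 + 3196268 = 3196944; √3196944 = 1788.
q = (−26 + 1788)/2 = 881, and p = q + 26 = 907.
Check: 881 · 907 = 799067.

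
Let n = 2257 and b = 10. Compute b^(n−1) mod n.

1925

10^1 ≡ 10 (mod 2257)
10^2 ≡ 10^2 = 100 ≡ 100 (mod 2257)
10^4 ≡ 100^2 = 10000 ≡ 972 (mod 2257)
10^8 ≡ 972^2 = 944784 ≡ 1358 (mod 2257)
10^16 ≡ 1358^2 = 1844164 ≡ 195 (mod 2257)
10^32 ≡ 195^2 = 38025 ≡ 1913 (mod 2257)
10^64 ≡ 1913^2 = 3659569 ≡ 972 (mod 2257)
10^128 ≡ 972^2 = 944784 ≡ 1358 (mod 2257)
10^256 ≡ 1358^2 = 1844164 ≡ 195 (mod 2257)
10^512 ≡ 195^2 = 38025 ≡ 1913 (mod 2257)
10^1024 ≡ 1913^2 = 3659569 ≡ 972 (mod 2257)
10^2048 ≡ 972^2 = 944784 ≡ 1358 (mod 2257)
2256 = 2048 + 128 + 64 + 16 in binary powers of 2.
So 10^2256 ≡ 1358 · 1358 · 972 · 195 ≡ 1925 (mod 2257).
Since 1925 ≠ 1, base 10 is a Fermat witness: 2257 is composite.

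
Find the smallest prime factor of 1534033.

1534033 is odd.
Digit sum 19, not divisible by 3.
Ends in 3: not divisible by 5.
7: 1534033 = 7·219147 + 4
11: 1534033 = 11·139457 + 6
13: 1534033 = 13·118002 + 7
17: 1534033 = 17·90237 + 4
19: 1534033 = 19·80738 + 11
23: 1534033 = 23·66697 + 2
29: 1534033 = 29·52897 + 20
31: 1534033 = 31·49484 + 29
37: 1534033 = 37·41460 + 13
41: 1534033 = 41·37415 + 18
43: 1534033 = 43·35675 + 8
47: 1534033 = 47·32639

47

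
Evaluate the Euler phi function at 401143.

Factor: 401143 = 23 · 107 · 163.
φ(401143) = (23−1) · (107−1) · (163−1) = 22 · 106 · 162 = 377784.

377784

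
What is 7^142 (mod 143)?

7^1 ≡ 7 (mod 143)
7^2 ≡ 7^2 = 49 ≡ 49 (mod 143)
7^4 ≡ 49^2 = 2401 ≡ 113 (mod 143)
7^8 ≡ 113^2 = 12769 ≡ 42 (mod 143)
7^16 ≡ 42^2 = 1764 ≡ 48 (mod 143)
7^32 ≡ 48^2 = 2304 ≡ 16 (mod 143)
7^64 ≡ 16^2 = 256 ≡ 113 (mod 143)
7^128 ≡ 113^2 = 12769 ≡ 42 (mod 143)
142 = 128 + 8 + 4 + 2 in binary powers of 2.
So 7^142 ≡ 42 · 42 · 113 · 49 ≡ 82 (mod 143).
Since 82 ≠ 1, base 7 is a Fermat witness: 143 is composite.

82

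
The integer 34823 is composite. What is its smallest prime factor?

34823 is odd.
Digit sum 20, not divisible by 3.
Ends in 3: not divisible by 5.
7: 34823 = 7·4974 + 5
11: 34823 = 11·3165 + 8
13: 34823 = 13·2678 + 9
17: 34823 = 17·2048 + 7
19: 34823 = 19·1832 + 15
23: 34823 = 23·1514 + 1
29: 34823 = 29·1200 + 23
31: 34823 = 31·1123 + 10
37: 34823 = 37·941 + 6
41: 34823 = 41·849 + 14
43: 34823 = 43·809 + 36
47: 34823 = 47·740 + 43
53: 34823 = 53·657 + 2
59: 34823 = 59·590 + 13
61: 34823 = 61·570 + 53
67: 34823 = 67·519 + 50
71: 34823 = 71·490 + 33
73: 34823 = 73·477 + 2
79: 34823 = 79·440 + 63
83: 34823 = 83·419 + 46
89: 34823 = 89·391 + 24
97: 34823 = 97·359

97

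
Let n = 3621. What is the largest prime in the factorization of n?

71

3621 = 3 · 1207
1207 = 17 · 71
71 is prime.
So 3621 = 3 · 17 · 71; the largest prime factor is 71.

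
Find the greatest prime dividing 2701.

2701 = 37 · 73
73 is prime.
So 2701 = 37 · 73; the largest prime factor is 73.

73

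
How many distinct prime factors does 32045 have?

32045 = 5 · 6409
6409 = 13 · 493
493 = 17 · 29
32045 = 5 · 13 · 17 · 29, which has 4 distinct prime factors.

4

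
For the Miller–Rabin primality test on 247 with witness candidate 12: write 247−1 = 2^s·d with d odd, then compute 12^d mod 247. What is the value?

247 − 1 = 246 = 2^1 · 123, so d = 123.
12^1 ≡ 12 (mod 247)
12^2 ≡ 12^2 = 144 ≡ 144 (mod 247)
12^4 ≡ 144^2 = 20736 ≡ 235 (mod 247)
12^8 ≡ 235^2 = 55225 ≡ 144 (mod 247)
12^16 ≡ 144^2 = 20736 ≡ 235 (mod 247)
12^32 ≡ 235^2 = 55225 ≡ 144 (mod 247)
12^64 ≡ 144^2 = 20736 ≡ 235 (mod 247)
123 = 64 + 32 + 16 + 8 + 2 + 1 in binary powers of 2.
So 12^123 ≡ 235 · 144 · 235 · 144 · 144 · 12 ≡ 246 (mod 247).
Since 12^d ≡ 246 (mod 247), base 12 does not prove 247 composite.

246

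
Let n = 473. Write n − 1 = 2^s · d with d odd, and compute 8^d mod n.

473 − 1 = 472 = 2^3 · 59, so d = 59.
8^1 ≡ 8 (mod 473)
8^2 ≡ 8^2 = 64 ≡ 64 (mod 473)
8^4 ≡ 64^2 = 4096 ≡ 312 (mod 473)
8^8 ≡ 312^2 = 97344 ≡ 379 (mod 473)
8^16 ≡ 379^2 = 143641 ≡ 322 (mod 473)
8^32 ≡ 322^2 = 103684 ≡ 97 (mod 473)
59 = 32 + 16 + 8 + 2 + 1 in binary powers of 2.
So 8^59 ≡ 97 · 322 · 379 · 64 · 8 ≡ 469 (mod 473).
Squaring chain: 469 → 16 → 256; never reaches −1, so base 8 is a Miller–Rabin witness that 473 is composite.

469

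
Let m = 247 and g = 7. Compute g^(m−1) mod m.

7^1 ≡ 7 (mod 247)
7^2 ≡ 7^2 = 49 ≡ 49 (mod 247)
7^4 ≡ 49^2 = 2401 ≡ 178 (mod 247)
7^8 ≡ 178^2 = 31684 ≡ 68 (mod 247)
7^16 ≡ 68^2 = 4624 ≡ 178 (mod 247)
7^32 ≡ 178^2 = 31684 ≡ 68 (mod 247)
7^64 ≡ 68^2 = 4624 ≡ 178 (mod 247)
7^128 ≡ 178^2 = 31684 ≡ 68 (mod 247)
246 = 128 + 64 + 32 + 16 + 4 + 2 in binary powers of 2.
So 7^246 ≡ 68 · 178 · 68 · 178 · 178 · 49 ≡ 77 (mod 247).
Since 77 ≠ 1, base 7 is a Fermat witness: 247 is composite.

77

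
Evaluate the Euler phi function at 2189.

1980

Factor: 2189 = 11 · 199.
φ(2189) = (11−1) · (199−1) = 10 · 198 = 1980.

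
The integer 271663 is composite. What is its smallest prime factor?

7

271663 is odd.
Digit sum 25, not divisible by 3.
Ends in 3: not divisible by 5.
7: 271663 = 7·38809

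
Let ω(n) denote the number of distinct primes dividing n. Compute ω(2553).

2553 = 3 · 851
851 = 23 · 37
2553 = 3 · 23 · 37, which has 3 distinct prime factors.

3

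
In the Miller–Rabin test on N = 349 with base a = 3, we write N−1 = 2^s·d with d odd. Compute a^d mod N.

349 − 1 = 348 = 2^2 · 87, so d = 87.
3^1 ≡ 3 (mod 349)
3^2 ≡ 3^2 = 9 ≡ 9 (mod 349)
3^4 ≡ 9^2 = 81 ≡ 81 (mod 349)
3^8 ≡ 81^2 = 6561 ≡ 279 (mod 349)
3^16 ≡ 279^2 = 77841 ≡ 14 (mod 349)
3^32 ≡ 14^2 = 196 ≡ 196 (mod 349)
3^64 ≡ 196^2 = 38416 ≡ 26 (mod 349)
87 = 64 + 16 + 4 + 2 + 1 in binary powers of 2.
So 3^87 ≡ 26 · 14 · 81 · 9 · 3 ≡ 348 (mod 349).
Since 3^d ≡ 348 (mod 349), base 3 does not prove 349 composite.

348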